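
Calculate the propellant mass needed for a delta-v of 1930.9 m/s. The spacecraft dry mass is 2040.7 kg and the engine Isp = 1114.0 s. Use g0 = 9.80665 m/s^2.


ve = Isp * g0 = 1114.0 * 9.80665 = 10924.608100 m/s
mass ratio = exp(dv/ve) = exp(1930.9/10924.608100) = 1.19333005
m_prop = m_dry * (mr - 1) = 2040.7 * (1.19333005 - 1)
m_prop = 394.5286 kg

394.5286 kg


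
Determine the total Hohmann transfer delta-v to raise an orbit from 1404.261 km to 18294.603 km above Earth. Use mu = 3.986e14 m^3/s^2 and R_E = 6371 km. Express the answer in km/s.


r1 = 7775.2610 km = 7.775261e+06 m
r2 = 24665.6030 km = 2.4665603e+07 m
dv1 = sqrt(mu/r1)*(sqrt(2*r2/(r1+r2)) - 1) = 1669.3215 m/s
dv2 = sqrt(mu/r2)*(1 - sqrt(2*r1/(r1+r2))) = 1236.7399 m/s
total dv = |dv1| + |dv2| = 1669.3215 + 1236.7399 = 2906.0614 m/s = 2.9061 km/s

2.9061 km/s


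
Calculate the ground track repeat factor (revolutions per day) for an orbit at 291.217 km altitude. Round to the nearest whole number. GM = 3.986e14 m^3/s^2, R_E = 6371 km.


r = 6.662217e+06 m
T = 2*pi*sqrt(r^3/mu) = 5411.7706 s = 90.1962 min
revs/day = 1440 / 90.1962 = 15.9652
Rounded: 16 revolutions per day

16 revolutions per day


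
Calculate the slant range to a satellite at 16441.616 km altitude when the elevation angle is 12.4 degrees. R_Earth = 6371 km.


h = 16441.616 km, el = 12.4 deg
d = -R_E*sin(el) + sqrt((R_E*sin(el))^2 + 2*R_E*h + h^2)
d = -6371.0000*sin(0.2164208) + sqrt((6371.0000*0.2147353)^2 + 2*6371.0000*16441.616 + 16441.616^2)
d = 20579.5281 km

20579.5281 km


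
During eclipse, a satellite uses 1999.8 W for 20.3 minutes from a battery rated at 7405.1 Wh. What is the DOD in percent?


E_used = P * t / 60 = 1999.8 * 20.3 / 60 = 676.5990 Wh
DOD = E_used / E_total * 100 = 676.5990 / 7405.1 * 100
DOD = 9.1369 %

9.1369 %


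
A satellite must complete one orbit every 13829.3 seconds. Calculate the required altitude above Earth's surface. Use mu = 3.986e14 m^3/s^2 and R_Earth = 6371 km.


T = 13829.3 s
r = (mu*T^2/(4*pi^2))^(1/3) = (3.986e14 * 13829.3^2 / (4*pi^2))^(1/3)
r = 1.2452579e+07 m = 12452.5794 km
alt = r - R_E = 12452.5794 - 6371 = 6081.5794 km

6081.5794 km


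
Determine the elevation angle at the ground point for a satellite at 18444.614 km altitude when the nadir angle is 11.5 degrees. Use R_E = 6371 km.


r = R_E + alt = 24815.6140 km
Law of sines in the satellite / Earth-center / ground-point triangle:
  sin(nadir)/R_E = sin(90 + el)/r  =>  cos(el) = (r/R_E)*sin(nadir)
cos(el) = (24815.6140 / 6371.0000) * sin(11.5 deg) = 0.7765559
el = arccos(0.7765559) = 39.0537 deg
(Earth-central angle = 90 - nadir - el = 39.4463 deg)

39.0537 degrees


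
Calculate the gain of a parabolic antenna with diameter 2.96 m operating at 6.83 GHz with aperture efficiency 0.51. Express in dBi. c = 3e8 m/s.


lambda = c/f = 3e8 / 6.83e+09 = 0.04392387 m
G = eta*(pi*D/lambda)^2 = 0.51*(pi*2.96/0.04392387)^2
G = 22858.7376 (linear)
G = 10*log10(22858.7376) = 43.5905 dBi

43.5905 dBi


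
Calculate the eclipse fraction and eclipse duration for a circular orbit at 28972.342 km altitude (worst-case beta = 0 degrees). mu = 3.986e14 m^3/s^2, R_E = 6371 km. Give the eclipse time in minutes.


r = 35343.3420 km
T = 1102.1010 min
Eclipse fraction = arcsin(R_E/r)/pi = arcsin(6371.0000/35343.3420)/pi
= arcsin(0.1802603)/pi = 0.057694
Eclipse duration = 0.057694 * 1102.1010 = 63.5846 min

63.5846 minutes


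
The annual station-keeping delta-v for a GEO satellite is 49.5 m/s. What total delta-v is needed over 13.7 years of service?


dV = rate * years = 49.5 * 13.7
dV = 678.1500 m/s

678.1500 m/s


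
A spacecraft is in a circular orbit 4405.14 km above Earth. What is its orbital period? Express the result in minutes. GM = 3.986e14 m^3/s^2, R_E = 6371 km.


r = 10776.1400 km = 1.077614e+07 m
T = 2*pi*sqrt(r^3/mu) = 2*pi*sqrt(1.2513813e+21 / 3.986e14)
T = 11132.8423 s = 185.5474 min

185.5474 minutes


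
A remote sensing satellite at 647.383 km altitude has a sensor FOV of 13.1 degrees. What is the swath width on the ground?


FOV = 13.1 deg = 0.2286381 rad
swath = 2 * alt * tan(FOV/2) = 2 * 647.383 * tan(0.1143191)
swath = 2 * 647.383 * 0.1148197
swath = 148.6646 km

148.6646 km


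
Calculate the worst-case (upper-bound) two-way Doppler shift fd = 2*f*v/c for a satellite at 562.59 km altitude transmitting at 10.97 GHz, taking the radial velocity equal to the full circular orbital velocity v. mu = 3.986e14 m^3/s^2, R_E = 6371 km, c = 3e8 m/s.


r = 6.93359e+06 m
v = sqrt(mu/r) = 7582.1011 m/s (worst-case radial velocity)
f = 10.97 GHz = 1.097e+10 Hz
fd = 2*f*v/c = 2*1.097e+10*7582.1011/3.0e+08
fd = 554504.3240 Hz

554504.3240 Hz


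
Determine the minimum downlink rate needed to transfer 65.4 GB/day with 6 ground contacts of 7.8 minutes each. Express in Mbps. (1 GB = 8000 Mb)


total contact time = 6 * 7.8 * 60 = 2808.0000 s
data = 65.4 GB = 523200.0000 Mb
rate = 523200.0000 / 2808.0000 = 186.3248 Mbps

186.3248 Mbps


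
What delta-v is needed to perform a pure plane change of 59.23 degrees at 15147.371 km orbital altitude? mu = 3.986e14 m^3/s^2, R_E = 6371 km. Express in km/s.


r = 21518.3710 km = 2.1518371e+07 m
V = sqrt(mu/r) = 4303.9176 m/s
di = 59.23 deg = 1.0338 rad
dV = 2*V*sin(di/2) = 2*4303.9176*sin(0.5168793)
dV = 4253.7295 m/s = 4.2537 km/s

4.2537 km/s


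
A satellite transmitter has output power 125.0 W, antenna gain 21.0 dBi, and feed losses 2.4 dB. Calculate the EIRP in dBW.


Pt = 125.0 W = 20.9691 dBW
EIRP = Pt_dBW + Gt - losses = 20.9691 + 21.0 - 2.4 = 39.5691 dBW

39.5691 dBW


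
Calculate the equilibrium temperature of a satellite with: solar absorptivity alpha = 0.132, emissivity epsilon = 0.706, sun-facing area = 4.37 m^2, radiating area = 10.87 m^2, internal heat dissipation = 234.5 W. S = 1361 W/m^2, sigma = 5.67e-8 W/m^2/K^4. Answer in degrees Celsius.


Numerator = alpha*S*A_sun + Q_int = 0.132*1361*4.37 + 234.5 = 1019.5792 W
Denominator = eps*sigma*A_rad = 0.706*5.67e-8*10.87 = 4.3512827e-07 W/K^4
T^4 = 2.3431694e+09 K^4
T = 220.0143 K = -53.1357 C

-53.1357 degrees Celsius


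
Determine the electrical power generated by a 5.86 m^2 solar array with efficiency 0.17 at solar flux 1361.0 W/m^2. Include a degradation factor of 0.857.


P = area * eta * S * degradation
P = 5.86 * 0.17 * 1361.0 * 0.857
P = 1161.9448 W

1161.9448 W


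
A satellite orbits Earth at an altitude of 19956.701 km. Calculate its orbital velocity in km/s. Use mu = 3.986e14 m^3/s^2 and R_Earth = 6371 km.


r = R_E + alt = 6371.0 + 19956.701 = 26327.7010 km = 2.6327701e+07 m
v = sqrt(mu/r) = sqrt(3.986e14 / 2.6327701e+07) = 3891.0085 m/s = 3.8910 km/s

3.8910 km/s


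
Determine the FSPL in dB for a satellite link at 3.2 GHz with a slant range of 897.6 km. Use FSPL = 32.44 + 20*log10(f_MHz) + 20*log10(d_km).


f = 3.2 GHz = 3200.0000 MHz
d = 897.6 km
FSPL = 32.44 + 20*log10(3200.0000) + 20*log10(897.6)
FSPL = 32.44 + 70.1030 + 59.0617
FSPL = 161.6047 dB

161.6047 dB


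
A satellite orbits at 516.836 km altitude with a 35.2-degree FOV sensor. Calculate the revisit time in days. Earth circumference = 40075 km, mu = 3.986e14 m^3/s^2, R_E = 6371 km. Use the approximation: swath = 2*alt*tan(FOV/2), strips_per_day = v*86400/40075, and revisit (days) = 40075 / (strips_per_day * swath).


swath = 2*516.836*tan(0.3071779) = 327.9001 km
v = sqrt(mu/r) = 7607.2423 m/s = 7.6072 km/s
strips/day = v*86400/40075 = 7.6072*86400/40075 = 16.4009
coverage/day = strips * swath = 16.4009 * 327.9001 = 5377.8536 km
revisit = 40075 / 5377.8536 = 7.4519 days

7.4519 days


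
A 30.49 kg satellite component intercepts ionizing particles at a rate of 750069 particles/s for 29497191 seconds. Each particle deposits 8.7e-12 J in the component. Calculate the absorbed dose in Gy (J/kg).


Total energy deposited = rate * time * E_per
  = 750069 * 29497191 * 8.7e-12 = 192.4869 J
Dose = E_total / mass = 192.4869 / 30.49
Dose = 6.3131 Gy

6.3131 Gy


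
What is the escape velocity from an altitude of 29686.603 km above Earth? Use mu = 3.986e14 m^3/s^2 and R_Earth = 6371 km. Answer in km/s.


r = 6371.0 + 29686.603 = 36057.6030 km = 3.6057603e+07 m
v_esc = sqrt(2*mu/r) = sqrt(2*3.986e14 / 3.6057603e+07)
v_esc = 4702.0281 m/s = 4.7020 km/s

4.7020 km/s


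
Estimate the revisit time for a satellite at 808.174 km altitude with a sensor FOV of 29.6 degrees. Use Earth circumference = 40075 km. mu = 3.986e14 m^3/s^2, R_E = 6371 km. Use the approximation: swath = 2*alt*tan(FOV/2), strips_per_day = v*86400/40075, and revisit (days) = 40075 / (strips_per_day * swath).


swath = 2*808.174*tan(0.2583087) = 427.0576 km
v = sqrt(mu/r) = 7451.2890 m/s = 7.4513 km/s
strips/day = v*86400/40075 = 7.4513*86400/40075 = 16.0647
coverage/day = strips * swath = 16.0647 * 427.0576 = 6860.5358 km
revisit = 40075 / 6860.5358 = 5.8414 days

5.8414 days


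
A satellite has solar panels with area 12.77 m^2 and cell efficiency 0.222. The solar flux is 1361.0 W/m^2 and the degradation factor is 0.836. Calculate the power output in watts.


P = area * eta * S * degradation
P = 12.77 * 0.222 * 1361.0 * 0.836
P = 3225.5834 W

3225.5834 W


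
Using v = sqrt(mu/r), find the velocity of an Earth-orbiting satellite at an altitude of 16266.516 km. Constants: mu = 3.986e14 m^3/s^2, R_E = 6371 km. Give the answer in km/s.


r = R_E + alt = 6371.0 + 16266.516 = 22637.5160 km = 2.2637516e+07 m
v = sqrt(mu/r) = sqrt(3.986e14 / 2.2637516e+07) = 4196.1815 m/s = 4.1962 km/s

4.1962 km/s


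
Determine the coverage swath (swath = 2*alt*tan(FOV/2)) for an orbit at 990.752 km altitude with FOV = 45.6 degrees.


FOV = 45.6 deg = 0.7958701 rad
swath = 2 * alt * tan(FOV/2) = 2 * 990.752 * tan(0.3979351)
swath = 2 * 990.752 * 0.4203613
swath = 832.9476 km

832.9476 km


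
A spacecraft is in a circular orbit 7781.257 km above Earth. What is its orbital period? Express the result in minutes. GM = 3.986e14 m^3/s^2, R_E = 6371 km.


r = 14152.2570 km = 1.4152257e+07 m
T = 2*pi*sqrt(r^3/mu) = 2*pi*sqrt(2.8345043e+21 / 3.986e14)
T = 16755.2064 s = 279.2534 min

279.2534 minutes


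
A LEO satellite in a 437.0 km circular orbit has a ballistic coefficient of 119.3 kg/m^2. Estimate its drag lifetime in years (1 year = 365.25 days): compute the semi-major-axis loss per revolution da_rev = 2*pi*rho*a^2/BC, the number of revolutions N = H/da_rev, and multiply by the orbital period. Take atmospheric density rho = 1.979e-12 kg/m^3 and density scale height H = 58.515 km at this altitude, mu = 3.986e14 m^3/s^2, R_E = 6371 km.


a = R_E + alt = 6808.0000 km = 6.808e+06 m
da_rev = 2*pi*rho*a^2/BC = 2*pi*1.979e-12*(6.808e+06)^2/119.3 = 4.830858 m per revolution
N = H/da_rev = 58515.0000 m / 4.830858 m = 12112.7540 revolutions
P = 2*pi*sqrt(a^3/mu) = 5590.3699 s
lifetime = N*P = 12112.7540 * 5590.3699 = 6.7714775e+07 s = 783.7358 days
years = 783.7358 / 365.25 = 2.1458 years

2.1458 years


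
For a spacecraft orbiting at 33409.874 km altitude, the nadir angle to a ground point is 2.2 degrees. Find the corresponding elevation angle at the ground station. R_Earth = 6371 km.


r = R_E + alt = 39780.8740 km
Law of sines in the satellite / Earth-center / ground-point triangle:
  sin(nadir)/R_E = sin(90 + el)/r  =>  cos(el) = (r/R_E)*sin(nadir)
cos(el) = (39780.8740 / 6371.0000) * sin(2.2 deg) = 0.2396956
el = arccos(0.2396956) = 76.1314 deg
(Earth-central angle = 90 - nadir - el = 11.6686 deg)

76.1314 degrees


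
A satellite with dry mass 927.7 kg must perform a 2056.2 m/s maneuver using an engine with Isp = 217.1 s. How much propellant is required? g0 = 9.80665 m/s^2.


ve = Isp * g0 = 217.1 * 9.80665 = 2129.023715 m/s
mass ratio = exp(dv/ve) = exp(2056.2/2129.023715) = 2.62687463
m_prop = m_dry * (mr - 1) = 927.7 * (2.62687463 - 1)
m_prop = 1509.2516 kg

1509.2516 kg


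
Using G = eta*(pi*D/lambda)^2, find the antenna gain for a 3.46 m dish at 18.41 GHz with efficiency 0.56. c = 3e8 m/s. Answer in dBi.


lambda = c/f = 3e8 / 1.841e+10 = 0.01629549 m
G = eta*(pi*D/lambda)^2 = 0.56*(pi*3.46/0.01629549)^2
G = 249175.3274 (linear)
G = 10*log10(249175.3274) = 53.9651 dBi

53.9651 dBi


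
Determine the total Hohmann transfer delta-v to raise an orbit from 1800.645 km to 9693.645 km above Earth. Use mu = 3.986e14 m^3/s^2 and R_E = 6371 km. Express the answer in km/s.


r1 = 8171.6450 km = 8.171645e+06 m
r2 = 16064.6450 km = 1.6064645e+07 m
dv1 = sqrt(mu/r1)*(sqrt(2*r2/(r1+r2)) - 1) = 1057.2395 m/s
dv2 = sqrt(mu/r2)*(1 - sqrt(2*r1/(r1+r2))) = 890.7523 m/s
total dv = |dv1| + |dv2| = 1057.2395 + 890.7523 = 1947.9917 m/s = 1.9480 km/s

1.9480 km/s


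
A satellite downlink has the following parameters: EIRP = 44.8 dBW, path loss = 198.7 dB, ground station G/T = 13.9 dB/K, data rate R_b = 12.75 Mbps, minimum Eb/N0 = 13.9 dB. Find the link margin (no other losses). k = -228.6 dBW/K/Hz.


C/N0 = EIRP - FSPL + G/T - k = 44.8 - 198.7 + 13.9 - (-228.6)
C/N0 = 88.6000 dB-Hz
R_b = 12.75 Mbps = 1.275e+07 bps -> 10*log10(R_b) = 71.0551 dB-Hz
Eb/N0 = C/N0 - 10*log10(R_b) = 88.6000 - 71.0551 = 17.5449 dB
Margin = Eb/N0 - Eb/N0_req = 17.5449 - 13.9 = 3.6449 dB (link closes)

3.6449 dB


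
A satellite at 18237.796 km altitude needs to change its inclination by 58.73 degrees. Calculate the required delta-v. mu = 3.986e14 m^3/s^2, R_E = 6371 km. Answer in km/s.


r = 24608.7960 km = 2.4608796e+07 m
V = sqrt(mu/r) = 4024.6069 m/s
di = 58.73 deg = 1.0250 rad
dV = 2*V*sin(di/2) = 2*4024.6069*sin(0.5125159)
dV = 3947.1048 m/s = 3.9471 km/s

3.9471 km/s


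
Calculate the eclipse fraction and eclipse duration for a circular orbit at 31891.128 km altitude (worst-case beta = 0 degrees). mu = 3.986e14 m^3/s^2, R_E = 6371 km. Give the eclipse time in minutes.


r = 38262.1280 km
T = 1241.4055 min
Eclipse fraction = arcsin(R_E/r)/pi = arcsin(6371.0000/38262.1280)/pi
= arcsin(0.1665093)/pi = 0.05324958
Eclipse duration = 0.05324958 * 1241.4055 = 66.1043 min

66.1043 minutes


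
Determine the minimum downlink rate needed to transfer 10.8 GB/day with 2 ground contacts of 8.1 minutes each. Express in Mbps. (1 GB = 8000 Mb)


total contact time = 2 * 8.1 * 60 = 972.0000 s
data = 10.8 GB = 86400.0000 Mb
rate = 86400.0000 / 972.0000 = 88.8889 Mbps

88.8889 Mbps


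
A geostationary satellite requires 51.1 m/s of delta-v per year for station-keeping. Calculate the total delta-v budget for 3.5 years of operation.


dV = rate * years = 51.1 * 3.5
dV = 178.8500 m/s

178.8500 m/s


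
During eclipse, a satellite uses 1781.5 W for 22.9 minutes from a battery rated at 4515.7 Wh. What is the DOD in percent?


E_used = P * t / 60 = 1781.5 * 22.9 / 60 = 679.9392 Wh
DOD = E_used / E_total * 100 = 679.9392 / 4515.7 * 100
DOD = 15.0572 %

15.0572 %


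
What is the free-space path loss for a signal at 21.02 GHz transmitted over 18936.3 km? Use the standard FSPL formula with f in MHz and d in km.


f = 21.02 GHz = 21020.0000 MHz
d = 18936.3 km
FSPL = 32.44 + 20*log10(21020.0000) + 20*log10(18936.3)
FSPL = 32.44 + 86.4527 + 85.5459
FSPL = 204.4386 dB

204.4386 dB


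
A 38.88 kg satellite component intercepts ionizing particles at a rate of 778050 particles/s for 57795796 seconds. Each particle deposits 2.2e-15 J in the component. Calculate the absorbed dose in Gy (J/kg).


Total energy deposited = rate * time * E_per
  = 778050 * 57795796 * 2.2e-15 = 0.09892964 J
Dose = E_total / mass = 0.09892964 / 38.88
Dose = 0.002544487 Gy

0.0025 Gy


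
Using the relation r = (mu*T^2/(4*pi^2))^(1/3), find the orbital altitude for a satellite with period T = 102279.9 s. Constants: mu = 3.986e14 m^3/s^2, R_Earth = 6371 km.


T = 102279.9 s
r = (mu*T^2/(4*pi^2))^(1/3) = (3.986e14 * 102279.9^2 / (4*pi^2))^(1/3)
r = 4.7270049e+07 m = 47270.0486 km
alt = r - R_E = 47270.0486 - 6371 = 40899.0486 km

40899.0486 km


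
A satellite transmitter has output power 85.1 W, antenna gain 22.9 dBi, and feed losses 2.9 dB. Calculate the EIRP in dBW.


Pt = 85.1 W = 19.2993 dBW
EIRP = Pt_dBW + Gt - losses = 19.2993 + 22.9 - 2.9 = 39.2993 dBW

39.2993 dBW


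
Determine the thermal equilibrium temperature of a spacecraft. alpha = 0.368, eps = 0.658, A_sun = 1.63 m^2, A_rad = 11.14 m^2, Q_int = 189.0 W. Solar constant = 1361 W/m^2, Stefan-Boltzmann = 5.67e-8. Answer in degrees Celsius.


Numerator = alpha*S*A_sun + Q_int = 0.368*1361*1.63 + 189.0 = 1005.3822 W
Denominator = eps*sigma*A_rad = 0.658*5.67e-8*11.14 = 4.156178e-07 W/K^4
T^4 = 2.4190067e+09 K^4
T = 221.7733 K = -51.3767 C

-51.3767 degrees Celsius


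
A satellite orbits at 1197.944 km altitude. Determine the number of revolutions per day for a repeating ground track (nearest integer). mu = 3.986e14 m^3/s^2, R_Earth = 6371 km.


r = 7.568944e+06 m
T = 2*pi*sqrt(r^3/mu) = 6553.3620 s = 109.2227 min
revs/day = 1440 / 109.2227 = 13.1841
Rounded: 13 revolutions per day

13 revolutions per day


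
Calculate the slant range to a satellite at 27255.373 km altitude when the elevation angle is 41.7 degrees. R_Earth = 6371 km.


h = 27255.373 km, el = 41.7 deg
d = -R_E*sin(el) + sqrt((R_E*sin(el))^2 + 2*R_E*h + h^2)
d = -6371.0000*sin(0.7278023) + sqrt((6371.0000*0.6652304)^2 + 2*6371.0000*27255.373 + 27255.373^2)
d = 29050.0362 km

29050.0362 km


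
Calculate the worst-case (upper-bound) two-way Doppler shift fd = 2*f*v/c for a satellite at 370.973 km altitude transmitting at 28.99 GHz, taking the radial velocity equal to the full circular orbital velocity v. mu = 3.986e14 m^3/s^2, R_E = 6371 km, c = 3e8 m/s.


r = 6.741973e+06 m
v = sqrt(mu/r) = 7689.0935 m/s (worst-case radial velocity)
f = 28.99 GHz = 2.899e+10 Hz
fd = 2*f*v/c = 2*2.899e+10*7689.0935/3.0e+08
fd = 1.4860455e+06 Hz

1.4860e+06 Hz


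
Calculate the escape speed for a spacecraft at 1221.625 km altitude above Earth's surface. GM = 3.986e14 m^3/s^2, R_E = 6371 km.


r = 6371.0 + 1221.625 = 7592.6250 km = 7.592625e+06 m
v_esc = sqrt(2*mu/r) = sqrt(2*3.986e14 / 7.592625e+06)
v_esc = 10246.7861 m/s = 10.2468 km/s

10.2468 km/s


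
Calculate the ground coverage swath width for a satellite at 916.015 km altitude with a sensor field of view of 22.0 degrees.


FOV = 22.0 deg = 0.3839724 rad
swath = 2 * alt * tan(FOV/2) = 2 * 916.015 * tan(0.1919862)
swath = 2 * 916.015 * 0.1943803
swath = 356.1106 km

356.1106 km


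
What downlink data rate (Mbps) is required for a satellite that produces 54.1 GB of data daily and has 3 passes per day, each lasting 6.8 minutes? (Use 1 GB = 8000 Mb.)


total contact time = 3 * 6.8 * 60 = 1224.0000 s
data = 54.1 GB = 432800.0000 Mb
rate = 432800.0000 / 1224.0000 = 353.5948 Mbps

353.5948 Mbps


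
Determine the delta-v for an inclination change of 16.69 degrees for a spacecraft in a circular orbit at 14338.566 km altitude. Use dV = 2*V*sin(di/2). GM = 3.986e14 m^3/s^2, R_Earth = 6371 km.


r = 20709.5660 km = 2.0709566e+07 m
V = sqrt(mu/r) = 4387.1567 m/s
di = 16.69 deg = 0.2912955 rad
dV = 2*V*sin(di/2) = 2*4387.1567*sin(0.1456477)
dV = 1273.4453 m/s = 1.2734 km/s

1.2734 km/s


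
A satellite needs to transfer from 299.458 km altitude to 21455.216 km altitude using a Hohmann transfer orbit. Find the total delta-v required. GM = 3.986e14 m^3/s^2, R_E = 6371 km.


r1 = 6670.4580 km = 6.670458e+06 m
r2 = 27826.2160 km = 2.7826216e+07 m
dv1 = sqrt(mu/r1)*(sqrt(2*r2/(r1+r2)) - 1) = 2088.2789 m/s
dv2 = sqrt(mu/r2)*(1 - sqrt(2*r1/(r1+r2))) = 1431.1170 m/s
total dv = |dv1| + |dv2| = 2088.2789 + 1431.1170 = 3519.3959 m/s = 3.5194 km/s

3.5194 km/s


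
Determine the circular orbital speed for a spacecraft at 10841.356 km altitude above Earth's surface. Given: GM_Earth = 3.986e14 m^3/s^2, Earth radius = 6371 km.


r = R_E + alt = 6371.0 + 10841.356 = 17212.3560 km = 1.7212356e+07 m
v = sqrt(mu/r) = sqrt(3.986e14 / 1.7212356e+07) = 4812.2534 m/s = 4.8123 km/s

4.8123 km/s


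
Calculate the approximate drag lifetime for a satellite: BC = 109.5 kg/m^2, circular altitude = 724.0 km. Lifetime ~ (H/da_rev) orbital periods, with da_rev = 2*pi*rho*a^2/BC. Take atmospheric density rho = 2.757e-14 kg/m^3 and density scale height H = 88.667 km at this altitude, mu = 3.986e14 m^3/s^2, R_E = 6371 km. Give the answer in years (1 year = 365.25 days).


a = R_E + alt = 7095.0000 km = 7.095e+06 m
da_rev = 2*pi*rho*a^2/BC = 2*pi*2.757e-14*(7.095e+06)^2/109.5 = 0.0796356107 m per revolution
N = H/da_rev = 88667.0000 m / 0.0796356107 m = 1.1134089e+06 revolutions
P = 2*pi*sqrt(a^3/mu) = 5947.5735 s
lifetime = N*P = 1.1134089e+06 * 5947.5735 = 6.6220815e+09 s = 76644.4617 days
years = 76644.4617 / 365.25 = 209.8411 years

209.8411 years


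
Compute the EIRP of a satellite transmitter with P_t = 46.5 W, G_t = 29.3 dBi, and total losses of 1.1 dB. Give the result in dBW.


Pt = 46.5 W = 16.6745 dBW
EIRP = Pt_dBW + Gt - losses = 16.6745 + 29.3 - 1.1 = 44.8745 dBW

44.8745 dBW


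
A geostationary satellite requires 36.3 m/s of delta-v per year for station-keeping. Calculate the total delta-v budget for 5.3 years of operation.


dV = rate * years = 36.3 * 5.3
dV = 192.3900 m/s

192.3900 m/s


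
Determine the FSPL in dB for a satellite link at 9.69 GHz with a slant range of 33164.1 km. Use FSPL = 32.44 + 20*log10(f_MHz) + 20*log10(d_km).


f = 9.69 GHz = 9690.0000 MHz
d = 33164.1 km
FSPL = 32.44 + 20*log10(9690.0000) + 20*log10(33164.1)
FSPL = 32.44 + 79.7265 + 90.4134
FSPL = 202.5798 dB

202.5798 dB


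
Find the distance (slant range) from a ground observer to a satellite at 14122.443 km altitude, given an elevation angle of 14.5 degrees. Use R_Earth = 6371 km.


h = 14122.443 km, el = 14.5 deg
d = -R_E*sin(el) + sqrt((R_E*sin(el))^2 + 2*R_E*h + h^2)
d = -6371.0000*sin(0.2530727) + sqrt((6371.0000*0.25038)^2 + 2*6371.0000*14122.443 + 14122.443^2)
d = 17948.0154 km

17948.0154 km


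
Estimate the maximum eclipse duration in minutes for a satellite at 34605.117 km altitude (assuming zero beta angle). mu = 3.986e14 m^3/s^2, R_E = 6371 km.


r = 40976.1170 km
T = 1375.8027 min
Eclipse fraction = arcsin(R_E/r)/pi = arcsin(6371.0000/40976.1170)/pi
= arcsin(0.1554808)/pi = 0.04969268
Eclipse duration = 0.04969268 * 1375.8027 = 68.3673 min

68.3673 minutes


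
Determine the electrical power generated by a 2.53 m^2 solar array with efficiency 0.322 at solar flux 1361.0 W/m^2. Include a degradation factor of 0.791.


P = area * eta * S * degradation
P = 2.53 * 0.322 * 1361.0 * 0.791
P = 877.0230 W

877.0230 W


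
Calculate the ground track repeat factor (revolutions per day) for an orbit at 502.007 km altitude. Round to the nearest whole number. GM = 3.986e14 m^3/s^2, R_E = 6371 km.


r = 6.873007e+06 m
T = 2*pi*sqrt(r^3/mu) = 5670.6312 s = 94.5105 min
revs/day = 1440 / 94.5105 = 15.2364
Rounded: 15 revolutions per day

15 revolutions per day


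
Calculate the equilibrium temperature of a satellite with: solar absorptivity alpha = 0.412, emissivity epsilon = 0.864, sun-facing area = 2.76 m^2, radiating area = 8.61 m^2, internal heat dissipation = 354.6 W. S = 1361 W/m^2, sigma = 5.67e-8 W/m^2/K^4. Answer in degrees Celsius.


Numerator = alpha*S*A_sun + Q_int = 0.412*1361*2.76 + 354.6 = 1902.2203 W
Denominator = eps*sigma*A_rad = 0.864*5.67e-8*8.61 = 4.2179357e-07 W/K^4
T^4 = 4.5098372e+09 K^4
T = 259.1434 K = -14.0066 C

-14.0066 degrees Celsius


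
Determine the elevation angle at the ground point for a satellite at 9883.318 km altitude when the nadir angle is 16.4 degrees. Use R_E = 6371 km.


r = R_E + alt = 16254.3180 km
Law of sines in the satellite / Earth-center / ground-point triangle:
  sin(nadir)/R_E = sin(90 + el)/r  =>  cos(el) = (r/R_E)*sin(nadir)
cos(el) = (16254.3180 / 6371.0000) * sin(16.4 deg) = 0.7203371
el = arccos(0.7203371) = 43.9177 deg
(Earth-central angle = 90 - nadir - el = 29.6823 deg)

43.9177 degrees


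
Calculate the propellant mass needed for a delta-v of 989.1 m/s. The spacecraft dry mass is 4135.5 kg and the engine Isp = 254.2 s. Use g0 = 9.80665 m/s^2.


ve = Isp * g0 = 254.2 * 9.80665 = 2492.850430 m/s
mass ratio = exp(dv/ve) = exp(989.1/2492.850430) = 1.48702088
m_prop = m_dry * (mr - 1) = 4135.5 * (1.48702088 - 1)
m_prop = 2014.0748 kg

2014.0748 kg


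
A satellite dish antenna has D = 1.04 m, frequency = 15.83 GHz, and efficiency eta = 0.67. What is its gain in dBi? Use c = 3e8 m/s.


lambda = c/f = 3e8 / 1.583e+10 = 0.01895136 m
G = eta*(pi*D/lambda)^2 = 0.67*(pi*1.04/0.01895136)^2
G = 19914.0937 (linear)
G = 10*log10(19914.0937) = 42.9916 dBi

42.9916 dBi


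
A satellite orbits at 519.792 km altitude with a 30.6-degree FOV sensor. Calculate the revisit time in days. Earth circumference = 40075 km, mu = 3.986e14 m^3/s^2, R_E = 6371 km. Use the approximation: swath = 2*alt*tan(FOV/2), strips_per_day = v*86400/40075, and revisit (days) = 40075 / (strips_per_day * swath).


swath = 2*519.792*tan(0.2670354) = 284.3980 km
v = sqrt(mu/r) = 7605.6104 m/s = 7.6056 km/s
strips/day = v*86400/40075 = 7.6056*86400/40075 = 16.3974
coverage/day = strips * swath = 16.3974 * 284.3980 = 4663.3802 km
revisit = 40075 / 4663.3802 = 8.5936 days

8.5936 days


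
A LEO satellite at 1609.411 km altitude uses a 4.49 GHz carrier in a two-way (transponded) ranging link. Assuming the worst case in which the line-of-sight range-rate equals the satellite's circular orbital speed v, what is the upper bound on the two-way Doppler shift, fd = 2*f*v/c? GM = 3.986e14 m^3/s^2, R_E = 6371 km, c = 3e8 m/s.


r = 7.980411e+06 m
v = sqrt(mu/r) = 7067.3405 m/s (worst-case radial velocity)
f = 4.49 GHz = 4.49e+09 Hz
fd = 2*f*v/c = 2*4.49e+09*7067.3405/3.0e+08
fd = 211549.0600 Hz

211549.0600 Hz


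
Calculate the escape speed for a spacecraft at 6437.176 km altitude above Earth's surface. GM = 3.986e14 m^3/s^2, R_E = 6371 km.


r = 6371.0 + 6437.176 = 12808.1760 km = 1.2808176e+07 m
v_esc = sqrt(2*mu/r) = sqrt(2*3.986e14 / 1.2808176e+07)
v_esc = 7889.3278 m/s = 7.8893 km/s

7.8893 km/s


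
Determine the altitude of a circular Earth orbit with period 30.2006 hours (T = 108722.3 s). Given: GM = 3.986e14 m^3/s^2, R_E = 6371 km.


T = 108722.3 s
r = (mu*T^2/(4*pi^2))^(1/3) = (3.986e14 * 108722.3^2 / (4*pi^2))^(1/3)
r = 4.9234735e+07 m = 49234.7352 km
alt = r - R_E = 49234.7352 - 6371 = 42863.7352 km

42863.7352 km


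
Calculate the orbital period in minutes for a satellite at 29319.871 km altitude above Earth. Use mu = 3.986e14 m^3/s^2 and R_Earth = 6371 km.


r = 35690.8710 km = 3.5690871e+07 m
T = 2*pi*sqrt(r^3/mu) = 2*pi*sqrt(4.5464397e+22 / 3.986e14)
T = 67103.7732 s = 1118.3962 min

1118.3962 minutes


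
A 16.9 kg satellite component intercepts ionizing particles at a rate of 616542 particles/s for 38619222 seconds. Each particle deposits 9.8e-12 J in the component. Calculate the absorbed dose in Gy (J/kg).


Total energy deposited = rate * time * E_per
  = 616542 * 38619222 * 9.8e-12 = 233.3416 J
Dose = E_total / mass = 233.3416 / 16.9
Dose = 13.8072 Gy

13.8072 Gy


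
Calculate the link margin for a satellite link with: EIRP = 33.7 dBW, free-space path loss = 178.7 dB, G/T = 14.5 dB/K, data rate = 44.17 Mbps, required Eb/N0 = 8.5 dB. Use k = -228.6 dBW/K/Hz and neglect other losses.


C/N0 = EIRP - FSPL + G/T - k = 33.7 - 178.7 + 14.5 - (-228.6)
C/N0 = 98.1000 dB-Hz
R_b = 44.17 Mbps = 4.417e+07 bps -> 10*log10(R_b) = 76.4513 dB-Hz
Eb/N0 = C/N0 - 10*log10(R_b) = 98.1000 - 76.4513 = 21.6487 dB
Margin = Eb/N0 - Eb/N0_req = 21.6487 - 8.5 = 13.1487 dB (link closes)

13.1487 dB


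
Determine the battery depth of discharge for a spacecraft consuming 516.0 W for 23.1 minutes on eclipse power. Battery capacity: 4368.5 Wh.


E_used = P * t / 60 = 516.0 * 23.1 / 60 = 198.6600 Wh
DOD = E_used / E_total * 100 = 198.6600 / 4368.5 * 100
DOD = 4.5476 %

4.5476 %


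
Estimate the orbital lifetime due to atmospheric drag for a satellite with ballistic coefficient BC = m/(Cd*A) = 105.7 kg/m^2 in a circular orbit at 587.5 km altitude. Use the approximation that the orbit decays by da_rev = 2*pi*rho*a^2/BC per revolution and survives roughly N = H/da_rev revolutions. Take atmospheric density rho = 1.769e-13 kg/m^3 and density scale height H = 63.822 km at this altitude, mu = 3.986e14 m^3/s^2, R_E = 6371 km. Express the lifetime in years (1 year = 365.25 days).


a = R_E + alt = 6958.5000 km = 6.9585e+06 m
da_rev = 2*pi*rho*a^2/BC = 2*pi*1.769e-13*(6.9585e+06)^2/105.7 = 0.509171371 m per revolution
N = H/da_rev = 63822.0000 m / 0.509171371 m = 125344.8320 revolutions
P = 2*pi*sqrt(a^3/mu) = 5776.7646 s
lifetime = N*P = 125344.8320 * 5776.7646 = 7.2408758e+08 s = 8380.6433 days
years = 8380.6433 / 365.25 = 22.9450 years

22.9450 years


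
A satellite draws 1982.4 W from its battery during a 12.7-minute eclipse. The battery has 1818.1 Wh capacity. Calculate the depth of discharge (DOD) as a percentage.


E_used = P * t / 60 = 1982.4 * 12.7 / 60 = 419.6080 Wh
DOD = E_used / E_total * 100 = 419.6080 / 1818.1 * 100
DOD = 23.0795 %

23.0795 %


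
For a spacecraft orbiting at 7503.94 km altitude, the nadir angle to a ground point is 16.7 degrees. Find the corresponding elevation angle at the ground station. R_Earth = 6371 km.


r = R_E + alt = 13874.9400 km
Law of sines in the satellite / Earth-center / ground-point triangle:
  sin(nadir)/R_E = sin(90 + el)/r  =>  cos(el) = (r/R_E)*sin(nadir)
cos(el) = (13874.9400 / 6371.0000) * sin(16.7 deg) = 0.6258217
el = arccos(0.6258217) = 51.2575 deg
(Earth-central angle = 90 - nadir - el = 22.0425 deg)

51.2575 degrees


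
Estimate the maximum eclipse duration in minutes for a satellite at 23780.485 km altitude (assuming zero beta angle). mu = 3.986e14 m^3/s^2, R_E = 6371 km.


r = 30151.4850 km
T = 868.4064 min
Eclipse fraction = arcsin(R_E/r)/pi = arcsin(6371.0000/30151.4850)/pi
= arcsin(0.2112997)/pi = 0.06776961
Eclipse duration = 0.06776961 * 868.4064 = 58.8516 min

58.8516 minutes


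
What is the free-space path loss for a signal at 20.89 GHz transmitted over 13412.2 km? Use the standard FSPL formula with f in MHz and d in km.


f = 20.89 GHz = 20890.0000 MHz
d = 13412.2 km
FSPL = 32.44 + 20*log10(20890.0000) + 20*log10(13412.2)
FSPL = 32.44 + 86.3988 + 82.5500
FSPL = 201.3888 dB

201.3888 dB


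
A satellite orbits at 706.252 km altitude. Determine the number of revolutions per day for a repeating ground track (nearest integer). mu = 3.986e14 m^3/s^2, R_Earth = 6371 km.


r = 7.077252e+06 m
T = 2*pi*sqrt(r^3/mu) = 5925.2709 s = 98.7545 min
revs/day = 1440 / 98.7545 = 14.5816
Rounded: 15 revolutions per day

15 revolutions per day


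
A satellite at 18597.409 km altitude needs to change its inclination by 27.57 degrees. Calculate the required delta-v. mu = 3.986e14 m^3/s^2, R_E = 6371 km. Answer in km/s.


r = 24968.4090 km = 2.4968409e+07 m
V = sqrt(mu/r) = 3995.5191 m/s
di = 27.57 deg = 0.4811873 rad
dV = 2*V*sin(di/2) = 2*3995.5191*sin(0.2405936)
dV = 1904.0983 m/s = 1.9041 km/s

1.9041 km/s


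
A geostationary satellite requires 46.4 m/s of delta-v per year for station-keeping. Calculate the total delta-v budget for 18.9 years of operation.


dV = rate * years = 46.4 * 18.9
dV = 876.9600 m/s

876.9600 m/s


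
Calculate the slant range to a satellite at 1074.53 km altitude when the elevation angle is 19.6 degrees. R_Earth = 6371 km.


h = 1074.53 km, el = 19.6 deg
d = -R_E*sin(el) + sqrt((R_E*sin(el))^2 + 2*R_E*h + h^2)
d = -6371.0000*sin(0.3420845) + sqrt((6371.0000*0.3354516)^2 + 2*6371.0000*1074.53 + 1074.53^2)
d = 2268.9403 km

2268.9403 km


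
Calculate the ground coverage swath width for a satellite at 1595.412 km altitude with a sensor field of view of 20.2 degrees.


FOV = 20.2 deg = 0.3525565 rad
swath = 2 * alt * tan(FOV/2) = 2 * 1595.412 * tan(0.1762783)
swath = 2 * 1595.412 * 0.1781271
swath = 568.3723 km

568.3723 km


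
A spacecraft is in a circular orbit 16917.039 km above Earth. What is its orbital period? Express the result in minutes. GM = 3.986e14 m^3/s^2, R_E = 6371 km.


r = 23288.0390 km = 2.3288039e+07 m
T = 2*pi*sqrt(r^3/mu) = 2*pi*sqrt(1.2629866e+22 / 3.986e14)
T = 35368.0081 s = 589.4668 min

589.4668 minutes


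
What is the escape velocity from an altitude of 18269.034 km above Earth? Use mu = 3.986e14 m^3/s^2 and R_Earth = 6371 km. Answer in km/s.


r = 6371.0 + 18269.034 = 24640.0340 km = 2.4640034e+07 m
v_esc = sqrt(2*mu/r) = sqrt(2*3.986e14 / 2.4640034e+07)
v_esc = 5688.0446 m/s = 5.6880 km/s

5.6880 km/s


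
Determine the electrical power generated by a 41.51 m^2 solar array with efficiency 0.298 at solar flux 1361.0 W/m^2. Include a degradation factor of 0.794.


P = area * eta * S * degradation
P = 41.51 * 0.298 * 1361.0 * 0.794
P = 13367.4210 W

13367.4210 W


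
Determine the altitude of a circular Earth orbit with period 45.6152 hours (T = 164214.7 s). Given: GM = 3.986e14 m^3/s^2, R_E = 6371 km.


T = 164214.7 s
r = (mu*T^2/(4*pi^2))^(1/3) = (3.986e14 * 164214.7^2 / (4*pi^2))^(1/3)
r = 6.4813759e+07 m = 64813.7585 km
alt = r - R_E = 64813.7585 - 6371 = 58442.7585 km

58442.7585 km


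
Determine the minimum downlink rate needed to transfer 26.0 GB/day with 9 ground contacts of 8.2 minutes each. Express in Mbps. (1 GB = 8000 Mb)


total contact time = 9 * 8.2 * 60 = 4428.0000 s
data = 26.0 GB = 208000.0000 Mb
rate = 208000.0000 / 4428.0000 = 46.9738 Mbps

46.9738 Mbps


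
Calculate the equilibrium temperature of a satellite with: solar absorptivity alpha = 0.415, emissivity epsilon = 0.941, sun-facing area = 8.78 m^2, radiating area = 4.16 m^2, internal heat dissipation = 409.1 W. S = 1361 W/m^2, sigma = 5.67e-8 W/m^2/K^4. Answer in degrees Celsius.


Numerator = alpha*S*A_sun + Q_int = 0.415*1361*8.78 + 409.1 = 5368.1757 W
Denominator = eps*sigma*A_rad = 0.941*5.67e-8*4.16 = 2.2195555e-07 W/K^4
T^4 = 2.4185814e+10 K^4
T = 394.3576 K = 121.2076 C

121.2076 degrees Celsius


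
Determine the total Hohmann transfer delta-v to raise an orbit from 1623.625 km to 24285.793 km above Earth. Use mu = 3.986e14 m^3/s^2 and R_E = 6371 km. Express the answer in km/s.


r1 = 7994.6250 km = 7.994625e+06 m
r2 = 30656.7930 km = 3.0656793e+07 m
dv1 = sqrt(mu/r1)*(sqrt(2*r2/(r1+r2)) - 1) = 1832.2920 m/s
dv2 = sqrt(mu/r2)*(1 - sqrt(2*r1/(r1+r2))) = 1286.6388 m/s
total dv = |dv1| + |dv2| = 1832.2920 + 1286.6388 = 3118.9308 m/s = 3.1189 km/s

3.1189 km/s


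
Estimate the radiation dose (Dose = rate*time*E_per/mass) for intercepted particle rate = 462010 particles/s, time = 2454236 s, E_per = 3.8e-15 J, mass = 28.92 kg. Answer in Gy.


Total energy deposited = rate * time * E_per
  = 462010 * 2454236 * 3.8e-15 = 0.00430875 J
Dose = E_total / mass = 0.00430875 / 28.92
Dose = 1.4898859e-04 Gy

1.4899e-04 Gy


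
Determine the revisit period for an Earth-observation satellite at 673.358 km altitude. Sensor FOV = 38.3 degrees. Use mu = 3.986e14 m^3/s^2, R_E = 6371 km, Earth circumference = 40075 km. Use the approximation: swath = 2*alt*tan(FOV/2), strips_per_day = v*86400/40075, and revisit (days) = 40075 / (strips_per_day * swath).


swath = 2*673.358*tan(0.3342306) = 467.6588 km
v = sqrt(mu/r) = 7522.2530 m/s = 7.5223 km/s
strips/day = v*86400/40075 = 7.5223*86400/40075 = 16.2177
coverage/day = strips * swath = 16.2177 * 467.6588 = 7584.3303 km
revisit = 40075 / 7584.3303 = 5.2839 days

5.2839 days


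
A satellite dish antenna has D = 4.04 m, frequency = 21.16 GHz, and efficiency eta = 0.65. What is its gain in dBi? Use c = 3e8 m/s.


lambda = c/f = 3e8 / 2.116e+10 = 0.01417769 m
G = eta*(pi*D/lambda)^2 = 0.65*(pi*4.04/0.01417769)^2
G = 520912.3447 (linear)
G = 10*log10(520912.3447) = 57.1676 dBi

57.1676 dBi


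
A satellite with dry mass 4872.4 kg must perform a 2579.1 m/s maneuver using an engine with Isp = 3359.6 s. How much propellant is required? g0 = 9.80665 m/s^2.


ve = Isp * g0 = 3359.6 * 9.80665 = 32946.421340 m/s
mass ratio = exp(dv/ve) = exp(2579.1/32946.421340) = 1.08142719
m_prop = m_dry * (mr - 1) = 4872.4 * (1.08142719 - 1)
m_prop = 396.7459 kg

396.7459 kg


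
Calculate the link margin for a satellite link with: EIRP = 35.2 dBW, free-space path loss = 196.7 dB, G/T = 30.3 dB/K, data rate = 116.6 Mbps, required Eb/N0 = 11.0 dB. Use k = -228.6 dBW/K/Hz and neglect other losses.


C/N0 = EIRP - FSPL + G/T - k = 35.2 - 196.7 + 30.3 - (-228.6)
C/N0 = 97.4000 dB-Hz
R_b = 116.6 Mbps = 1.166e+08 bps -> 10*log10(R_b) = 80.6670 dB-Hz
Eb/N0 = C/N0 - 10*log10(R_b) = 97.4000 - 80.6670 = 16.7330 dB
Margin = Eb/N0 - Eb/N0_req = 16.7330 - 11.0 = 5.7330 dB (link closes)

5.7330 dB


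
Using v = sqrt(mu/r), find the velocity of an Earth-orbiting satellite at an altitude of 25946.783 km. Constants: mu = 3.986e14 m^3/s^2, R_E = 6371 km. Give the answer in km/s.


r = R_E + alt = 6371.0 + 25946.783 = 32317.7830 km = 3.2317783e+07 m
v = sqrt(mu/r) = sqrt(3.986e14 / 3.2317783e+07) = 3511.9463 m/s = 3.5119 km/s

3.5119 km/s


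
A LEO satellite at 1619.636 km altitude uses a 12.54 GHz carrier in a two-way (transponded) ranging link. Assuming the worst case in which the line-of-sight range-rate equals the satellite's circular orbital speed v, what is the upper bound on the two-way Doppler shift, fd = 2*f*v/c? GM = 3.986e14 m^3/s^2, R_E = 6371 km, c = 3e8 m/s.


r = 7.990636e+06 m
v = sqrt(mu/r) = 7062.8173 m/s (worst-case radial velocity)
f = 12.54 GHz = 1.254e+10 Hz
fd = 2*f*v/c = 2*1.254e+10*7062.8173/3.0e+08
fd = 590451.5280 Hz

590451.5280 Hz


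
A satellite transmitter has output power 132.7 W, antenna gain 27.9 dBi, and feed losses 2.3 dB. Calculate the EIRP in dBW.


Pt = 132.7 W = 21.2287 dBW
EIRP = Pt_dBW + Gt - losses = 21.2287 + 27.9 - 2.3 = 46.8287 dBW

46.8287 dBW


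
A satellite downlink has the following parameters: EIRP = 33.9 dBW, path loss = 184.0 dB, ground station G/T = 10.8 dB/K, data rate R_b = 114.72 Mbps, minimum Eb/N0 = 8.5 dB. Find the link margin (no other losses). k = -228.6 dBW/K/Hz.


C/N0 = EIRP - FSPL + G/T - k = 33.9 - 184.0 + 10.8 - (-228.6)
C/N0 = 89.3000 dB-Hz
R_b = 114.72 Mbps = 1.1472e+08 bps -> 10*log10(R_b) = 80.5964 dB-Hz
Eb/N0 = C/N0 - 10*log10(R_b) = 89.3000 - 80.5964 = 8.7036 dB
Margin = Eb/N0 - Eb/N0_req = 8.7036 - 8.5 = 0.2036086 dB (link closes)

0.2036 dB


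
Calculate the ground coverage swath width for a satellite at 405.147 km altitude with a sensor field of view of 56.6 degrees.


FOV = 56.6 deg = 0.9878564 rad
swath = 2 * alt * tan(FOV/2) = 2 * 405.147 * tan(0.4939282)
swath = 2 * 405.147 * 0.5384445
swath = 436.2984 km

436.2984 km


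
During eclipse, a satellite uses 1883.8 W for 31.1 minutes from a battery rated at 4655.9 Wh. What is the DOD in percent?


E_used = P * t / 60 = 1883.8 * 31.1 / 60 = 976.4363 Wh
DOD = E_used / E_total * 100 = 976.4363 / 4655.9 * 100
DOD = 20.9720 %

20.9720 %


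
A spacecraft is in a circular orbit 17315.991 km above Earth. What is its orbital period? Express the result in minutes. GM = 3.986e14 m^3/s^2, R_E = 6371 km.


r = 23686.9910 km = 2.3686991e+07 m
T = 2*pi*sqrt(r^3/mu) = 2*pi*sqrt(1.3290144e+22 / 3.986e14)
T = 36280.7339 s = 604.6789 min

604.6789 minutes


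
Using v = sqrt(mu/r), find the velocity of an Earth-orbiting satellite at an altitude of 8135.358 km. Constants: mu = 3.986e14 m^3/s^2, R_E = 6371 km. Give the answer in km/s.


r = R_E + alt = 6371.0 + 8135.358 = 14506.3580 km = 1.4506358e+07 m
v = sqrt(mu/r) = sqrt(3.986e14 / 1.4506358e+07) = 5241.9087 m/s = 5.2419 km/s

5.2419 km/s


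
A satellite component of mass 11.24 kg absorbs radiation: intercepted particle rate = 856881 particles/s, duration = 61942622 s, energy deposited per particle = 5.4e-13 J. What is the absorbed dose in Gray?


Total energy deposited = rate * time * E_per
  = 856881 * 61942622 * 5.4e-13 = 28.6618 J
Dose = E_total / mass = 28.6618 / 11.24
Dose = 2.5500 Gy

2.5500 Gy


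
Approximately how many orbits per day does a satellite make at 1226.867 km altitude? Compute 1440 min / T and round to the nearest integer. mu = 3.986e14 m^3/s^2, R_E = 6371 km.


r = 7.597867e+06 m
T = 2*pi*sqrt(r^3/mu) = 6590.9611 s = 109.8494 min
revs/day = 1440 / 109.8494 = 13.1089
Rounded: 13 revolutions per day

13 revolutions per day
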